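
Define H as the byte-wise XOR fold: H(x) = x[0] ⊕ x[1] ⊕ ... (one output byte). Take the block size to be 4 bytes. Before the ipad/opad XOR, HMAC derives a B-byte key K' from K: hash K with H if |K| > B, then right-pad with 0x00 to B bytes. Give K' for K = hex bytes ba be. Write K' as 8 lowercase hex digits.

Key hex bytes ba be is 2 bytes ≤ B = 4; zero-pad to 4 bytes: K' = ba be 00 00.

babe0000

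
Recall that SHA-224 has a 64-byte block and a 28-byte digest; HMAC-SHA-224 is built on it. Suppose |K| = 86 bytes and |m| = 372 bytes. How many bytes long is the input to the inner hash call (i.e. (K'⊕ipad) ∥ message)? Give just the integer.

Key is 86 > 64 bytes, so it is hashed to 28 bytes then zero-padded to 64: |K'| = 64.
Inner input = (K'⊕ipad) ∥ m → 64 + 372 = 436 bytes.

436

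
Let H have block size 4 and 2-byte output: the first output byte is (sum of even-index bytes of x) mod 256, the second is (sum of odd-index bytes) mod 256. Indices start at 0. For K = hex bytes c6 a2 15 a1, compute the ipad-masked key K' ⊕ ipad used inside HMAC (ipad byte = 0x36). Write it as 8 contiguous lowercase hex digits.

f0942397

Key hex bytes c6 a2 15 a1 is exactly B = 4 bytes: K' = c6 a2 15 a1.
XOR each byte with 0x36: c6⊕36=f0, a2⊕36=94, 15⊕36=23, a1⊕36=97.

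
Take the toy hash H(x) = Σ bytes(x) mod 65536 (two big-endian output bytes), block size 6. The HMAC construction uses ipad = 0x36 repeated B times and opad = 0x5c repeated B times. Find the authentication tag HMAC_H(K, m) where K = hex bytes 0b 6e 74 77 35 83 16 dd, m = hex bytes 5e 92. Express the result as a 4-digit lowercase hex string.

025a

Key hex bytes 0b 6e 74 77 35 83 16 dd is 8 bytes > B = 6, so hash it first: H(key) = 03 0f, then zero-pad to 6 bytes: K' = 03 0f 00 00 00 00.
K' ⊕ ipad = 35 39 36 36 36 36.  K' ⊕ opad = 5f 53 5c 5c 5c 5c.
Inner input = (K'⊕ipad) ∥ m = 35 39 36 36 36 36 ∥ 5e 92.
Inner hash: sum = 53+57+54+54+54+54+94+146 = 566 → 02 36.
Outer input = (K'⊕opad) ∥ inner = 5f 53 5c 5c 5c 5c ∥ 02 36.
Outer hash (tag): sum = 95+83+92+92+92+92+2+54 = 602 → 02 5a.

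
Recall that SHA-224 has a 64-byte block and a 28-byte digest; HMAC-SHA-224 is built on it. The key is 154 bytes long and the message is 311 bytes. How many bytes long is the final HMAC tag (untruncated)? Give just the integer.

28

The tag is one SHA-224 digest: 28 bytes.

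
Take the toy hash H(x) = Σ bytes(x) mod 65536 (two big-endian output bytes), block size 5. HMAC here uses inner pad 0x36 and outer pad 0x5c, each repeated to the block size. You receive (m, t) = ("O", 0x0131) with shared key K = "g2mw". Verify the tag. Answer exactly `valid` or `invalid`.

invalid

Key "g2mw" = 67 32 6d 77 is 4 bytes ≤ B = 5; zero-pad to 5 bytes: K' = 67 32 6d 77 00.
K' ⊕ ipad = 51 04 5b 41 36; K' ⊕ opad = 3b 6e 31 2b 5c.
Inner hash: sum = 81+4+91+65+54+79 = 374 → 01 76.
Outer hash (recomputed tag): sum = 59+110+49+43+92+1+118 = 472 → 01 d8.
Recomputed tag = 01d8; claimed = 0131 → mismatch.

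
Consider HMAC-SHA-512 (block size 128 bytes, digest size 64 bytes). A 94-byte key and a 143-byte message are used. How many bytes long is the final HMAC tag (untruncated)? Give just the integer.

64

The tag is one SHA-512 digest: 64 bytes.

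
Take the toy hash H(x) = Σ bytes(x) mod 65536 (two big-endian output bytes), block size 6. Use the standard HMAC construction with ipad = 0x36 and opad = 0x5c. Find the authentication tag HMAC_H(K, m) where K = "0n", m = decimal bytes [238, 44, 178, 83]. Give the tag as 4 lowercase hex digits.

Key "0n" = 30 6e is 2 bytes ≤ B = 6; zero-pad to 6 bytes: K' = 30 6e 00 00 00 00.
K' ⊕ ipad = 06 58 36 36 36 36.  K' ⊕ opad = 6c 32 5c 5c 5c 5c.
Inner input = (K'⊕ipad) ∥ m = 06 58 36 36 36 36 ∥ ee 2c b2 53.
Inner hash: sum = 6+88+54+54+54+54+238+44+178+83 = 853 → 03 55.
Outer input = (K'⊕opad) ∥ inner = 6c 32 5c 5c 5c 5c ∥ 03 55.
Outer hash (tag): sum = 108+50+92+92+92+92+3+85 = 614 → 02 66.

0266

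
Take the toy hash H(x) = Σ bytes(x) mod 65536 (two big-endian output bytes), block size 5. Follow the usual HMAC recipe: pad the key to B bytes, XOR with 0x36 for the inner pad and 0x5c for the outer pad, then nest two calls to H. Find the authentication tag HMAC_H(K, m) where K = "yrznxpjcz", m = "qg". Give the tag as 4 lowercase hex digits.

02ab

Key "yrznxpjcz" = 79 72 7a 6e 78 70 6a 63 7a is 9 bytes > B = 5, so hash it first: H(key) = 04 02, then zero-pad to 5 bytes: K' = 04 02 00 00 00.
K' ⊕ ipad = 32 34 36 36 36.  K' ⊕ opad = 58 5e 5c 5c 5c.
Inner input = (K'⊕ipad) ∥ m = 32 34 36 36 36 ∥ 71 67.
Inner hash: sum = 50+52+54+54+54+113+103 = 480 → 01 e0.
Outer input = (K'⊕opad) ∥ inner = 58 5e 5c 5c 5c ∥ 01 e0.
Outer hash (tag): sum = 88+94+92+92+92+1+224 = 683 → 02 ab.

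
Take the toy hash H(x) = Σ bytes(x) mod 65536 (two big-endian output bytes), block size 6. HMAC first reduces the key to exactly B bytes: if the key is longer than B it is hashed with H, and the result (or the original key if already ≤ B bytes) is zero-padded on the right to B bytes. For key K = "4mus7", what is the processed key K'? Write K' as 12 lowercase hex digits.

346d75733700

Key "4mus7" = 34 6d 75 73 37 is 5 bytes ≤ B = 6; zero-pad to 6 bytes: K' = 34 6d 75 73 37 00.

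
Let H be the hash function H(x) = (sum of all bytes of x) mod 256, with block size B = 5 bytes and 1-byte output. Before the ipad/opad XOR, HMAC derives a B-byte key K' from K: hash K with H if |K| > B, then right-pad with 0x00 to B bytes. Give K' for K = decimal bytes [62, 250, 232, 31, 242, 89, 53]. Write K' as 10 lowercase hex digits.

|K| = 7 > B = 5, so first hash the key.
H(K): sum = 62+250+232+31+242+89+53 = 959; mod 256 = 191 → bf.
Zero-pad H(K) = bf to 5 bytes: K' = bf 00 00 00 00.

bf00000000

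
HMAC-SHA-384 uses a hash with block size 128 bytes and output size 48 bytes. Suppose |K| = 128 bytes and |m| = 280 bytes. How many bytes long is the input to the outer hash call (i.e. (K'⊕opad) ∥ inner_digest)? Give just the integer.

176

Key is 128 ≤ 128 bytes, zero-padded: |K'| = 128.
Outer input = (K'⊕opad) ∥ H(inner) → 128 + 48 = 176 bytes.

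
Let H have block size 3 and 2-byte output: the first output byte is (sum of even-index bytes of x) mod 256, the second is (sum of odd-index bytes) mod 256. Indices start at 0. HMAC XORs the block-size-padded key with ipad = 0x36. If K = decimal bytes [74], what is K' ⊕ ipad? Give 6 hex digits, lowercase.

Key decimal bytes [74] = 4a is 1 byte ≤ B = 3; zero-pad to 3 bytes: K' = 4a 00 00.
XOR each byte with 0x36: 4a⊕36=7c, 00⊕36=36, 00⊕36=36.

7c3636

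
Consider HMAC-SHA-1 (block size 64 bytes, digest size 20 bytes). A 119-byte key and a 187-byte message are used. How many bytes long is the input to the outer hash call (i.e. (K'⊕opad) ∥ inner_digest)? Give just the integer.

84

Key is 119 > 64 bytes, so it is hashed to 20 bytes then zero-padded to 64: |K'| = 64.
Outer input = (K'⊕opad) ∥ H(inner) → 64 + 20 = 84 bytes.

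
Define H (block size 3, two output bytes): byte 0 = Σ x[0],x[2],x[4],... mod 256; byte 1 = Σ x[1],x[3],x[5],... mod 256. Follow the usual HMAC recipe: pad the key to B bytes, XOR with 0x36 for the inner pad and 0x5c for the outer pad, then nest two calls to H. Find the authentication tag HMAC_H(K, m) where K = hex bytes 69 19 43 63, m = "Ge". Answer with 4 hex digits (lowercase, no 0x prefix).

dd55

Key hex bytes 69 19 43 63 is 4 bytes > B = 3, so hash it first: H(key) = ac 7c, then zero-pad to 3 bytes: K' = ac 7c 00.
K' ⊕ ipad = 9a 4a 36.  K' ⊕ opad = f0 20 5c.
Inner input = (K'⊕ipad) ∥ m = 9a 4a 36 ∥ 47 65.
Inner hash: even-index sum = 309 mod 256 = 53; odd-index sum = 145 mod 256 = 145 → 35 91.
Outer input = (K'⊕opad) ∥ inner = f0 20 5c ∥ 35 91.
Outer hash (tag): even-index sum = 477 mod 256 = 221; odd-index sum = 85 mod 256 = 85 → dd 55.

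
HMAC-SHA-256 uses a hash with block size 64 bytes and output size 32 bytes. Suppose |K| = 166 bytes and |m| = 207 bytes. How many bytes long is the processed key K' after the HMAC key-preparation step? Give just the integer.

Key is 166 > 64 bytes, so it is hashed to 32 bytes then zero-padded to 64: |K'| = 64.

64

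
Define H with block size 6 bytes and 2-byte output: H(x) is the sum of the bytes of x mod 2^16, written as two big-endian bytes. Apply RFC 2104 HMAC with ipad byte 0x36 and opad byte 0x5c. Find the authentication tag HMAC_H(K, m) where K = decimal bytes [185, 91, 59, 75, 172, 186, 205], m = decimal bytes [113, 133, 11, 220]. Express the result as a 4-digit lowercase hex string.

0348

Key decimal bytes [185, 91, 59, 75, 172, 186, 205] = b9 5b 3b 4b ac ba cd is 7 bytes > B = 6, so hash it first: H(key) = 03 cd, then zero-pad to 6 bytes: K' = 03 cd 00 00 00 00.
K' ⊕ ipad = 35 fb 36 36 36 36.  K' ⊕ opad = 5f 91 5c 5c 5c 5c.
Inner input = (K'⊕ipad) ∥ m = 35 fb 36 36 36 36 ∥ 71 85 0b dc.
Inner hash: sum = 53+251+54+54+54+54+113+133+11+220 = 997 → 03 e5.
Outer input = (K'⊕opad) ∥ inner = 5f 91 5c 5c 5c 5c ∥ 03 e5.
Outer hash (tag): sum = 95+145+92+92+92+92+3+229 = 840 → 03 48.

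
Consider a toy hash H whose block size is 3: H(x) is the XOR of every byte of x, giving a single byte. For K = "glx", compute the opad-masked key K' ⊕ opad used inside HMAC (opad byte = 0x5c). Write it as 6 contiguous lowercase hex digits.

Key "glx" = 67 6c 78 is exactly B = 3 bytes: K' = 67 6c 78.
XOR each byte with 0x5c: 67⊕5c=3b, 6c⊕5c=30, 78⊕5c=24.

3b3024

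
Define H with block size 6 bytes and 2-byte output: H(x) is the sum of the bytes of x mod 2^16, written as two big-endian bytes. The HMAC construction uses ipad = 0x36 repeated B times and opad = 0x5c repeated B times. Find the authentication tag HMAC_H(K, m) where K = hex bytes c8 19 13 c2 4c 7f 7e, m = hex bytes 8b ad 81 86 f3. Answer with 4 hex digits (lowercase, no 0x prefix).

027d

Key hex bytes c8 19 13 c2 4c 7f 7e is 7 bytes > B = 6, so hash it first: H(key) = 02 ff, then zero-pad to 6 bytes: K' = 02 ff 00 00 00 00.
K' ⊕ ipad = 34 c9 36 36 36 36.  K' ⊕ opad = 5e a3 5c 5c 5c 5c.
Inner input = (K'⊕ipad) ∥ m = 34 c9 36 36 36 36 ∥ 8b ad 81 86 f3.
Inner hash: sum = 52+201+54+54+54+54+139+173+129+134+243 = 1287 → 05 07.
Outer input = (K'⊕opad) ∥ inner = 5e a3 5c 5c 5c 5c ∥ 05 07.
Outer hash (tag): sum = 94+163+92+92+92+92+5+7 = 637 → 02 7d.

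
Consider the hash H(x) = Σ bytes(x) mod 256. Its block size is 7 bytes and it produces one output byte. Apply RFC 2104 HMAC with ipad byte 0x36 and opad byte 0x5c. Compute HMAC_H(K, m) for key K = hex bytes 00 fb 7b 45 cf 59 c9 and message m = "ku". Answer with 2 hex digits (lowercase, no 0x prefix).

Key hex bytes 00 fb 7b 45 cf 59 c9 is exactly B = 7 bytes: K' = 00 fb 7b 45 cf 59 c9.
K' ⊕ ipad = 36 cd 4d 73 f9 6f ff.  K' ⊕ opad = 5c a7 27 19 93 05 95.
Inner input = (K'⊕ipad) ∥ m = 36 cd 4d 73 f9 6f ff ∥ 6b 75.
Inner hash: sum = 54+205+77+115+249+111+255+107+117 = 1290; mod 256 = 10 → 0a.
Outer input = (K'⊕opad) ∥ inner = 5c a7 27 19 93 05 95 ∥ 0a.
Outer hash (tag): sum = 92+167+39+25+147+5+149+10 = 634; mod 256 = 122 → 7a.

7a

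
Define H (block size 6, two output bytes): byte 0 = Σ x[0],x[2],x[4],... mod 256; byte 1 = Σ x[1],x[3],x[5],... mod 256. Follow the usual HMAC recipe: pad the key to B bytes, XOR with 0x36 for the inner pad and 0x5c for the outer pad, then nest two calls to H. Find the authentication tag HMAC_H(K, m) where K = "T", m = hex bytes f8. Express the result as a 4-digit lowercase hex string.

86b6

Key "T" = 54 is 1 byte ≤ B = 6; zero-pad to 6 bytes: K' = 54 00 00 00 00 00.
K' ⊕ ipad = 62 36 36 36 36 36.  K' ⊕ opad = 08 5c 5c 5c 5c 5c.
Inner input = (K'⊕ipad) ∥ m = 62 36 36 36 36 36 ∥ f8.
Inner hash: even-index sum = 454 mod 256 = 198; odd-index sum = 162 mod 256 = 162 → c6 a2.
Outer input = (K'⊕opad) ∥ inner = 08 5c 5c 5c 5c 5c ∥ c6 a2.
Outer hash (tag): even-index sum = 390 mod 256 = 134; odd-index sum = 438 mod 256 = 182 → 86 b6.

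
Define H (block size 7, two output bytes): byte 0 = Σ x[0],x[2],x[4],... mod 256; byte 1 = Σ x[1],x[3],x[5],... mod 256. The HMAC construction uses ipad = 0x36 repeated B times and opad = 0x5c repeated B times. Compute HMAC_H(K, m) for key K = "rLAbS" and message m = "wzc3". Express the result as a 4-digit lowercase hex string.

Key "rLAbS" = 72 4c 41 62 53 is 5 bytes ≤ B = 7; zero-pad to 7 bytes: K' = 72 4c 41 62 53 00 00.
K' ⊕ ipad = 44 7a 77 54 65 36 36.  K' ⊕ opad = 2e 10 1d 3e 0f 5c 5c.
Inner input = (K'⊕ipad) ∥ m = 44 7a 77 54 65 36 36 ∥ 77 7a 63 33.
Inner hash: even-index sum = 515 mod 256 = 3; odd-index sum = 478 mod 256 = 222 → 03 de.
Outer input = (K'⊕opad) ∥ inner = 2e 10 1d 3e 0f 5c 5c ∥ 03 de.
Outer hash (tag): even-index sum = 404 mod 256 = 148; odd-index sum = 173 mod 256 = 173 → 94 ad.

94ad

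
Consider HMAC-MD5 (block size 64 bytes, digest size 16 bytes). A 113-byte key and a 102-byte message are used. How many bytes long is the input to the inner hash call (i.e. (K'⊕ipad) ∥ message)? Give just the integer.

166

Key is 113 > 64 bytes, so it is hashed to 16 bytes then zero-padded to 64: |K'| = 64.
Inner input = (K'⊕ipad) ∥ m → 64 + 102 = 166 bytes.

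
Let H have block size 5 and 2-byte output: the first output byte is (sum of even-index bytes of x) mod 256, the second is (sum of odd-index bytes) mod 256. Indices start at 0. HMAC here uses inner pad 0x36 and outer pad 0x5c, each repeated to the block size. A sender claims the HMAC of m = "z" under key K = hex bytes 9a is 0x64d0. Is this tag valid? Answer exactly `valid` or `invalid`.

Key hex bytes 9a is 1 byte ≤ B = 5; zero-pad to 5 bytes: K' = 9a 00 00 00 00.
K' ⊕ ipad = ac 36 36 36 36; K' ⊕ opad = c6 5c 5c 5c 5c.
Inner hash: even-index sum = 280 mod 256 = 24; odd-index sum = 230 mod 256 = 230 → 18 e6.
Outer hash (recomputed tag): even-index sum = 612 mod 256 = 100; odd-index sum = 208 mod 256 = 208 → 64 d0.
Recomputed tag = 64d0; claimed = 64d0 → match.

valid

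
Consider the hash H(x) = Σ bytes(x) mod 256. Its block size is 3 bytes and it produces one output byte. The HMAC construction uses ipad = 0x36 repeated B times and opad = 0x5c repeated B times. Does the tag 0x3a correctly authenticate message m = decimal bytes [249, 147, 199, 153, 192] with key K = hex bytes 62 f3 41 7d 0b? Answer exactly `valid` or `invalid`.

valid

Key hex bytes 62 f3 41 7d 0b is 5 bytes > B = 3, so hash it first: H(key) = 1e, then zero-pad to 3 bytes: K' = 1e 00 00.
K' ⊕ ipad = 28 36 36; K' ⊕ opad = 42 5c 5c.
Inner hash: sum = 40+54+54+249+147+199+153+192 = 1088; mod 256 = 64 → 40.
Outer hash (recomputed tag): sum = 66+92+92+64 = 314; mod 256 = 58 → 3a.
Recomputed tag = 3a; claimed = 3a → match.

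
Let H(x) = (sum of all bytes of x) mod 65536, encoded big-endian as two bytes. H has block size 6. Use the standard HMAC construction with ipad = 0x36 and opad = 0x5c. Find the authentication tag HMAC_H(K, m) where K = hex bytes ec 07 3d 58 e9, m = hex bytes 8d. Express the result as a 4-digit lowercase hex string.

Key hex bytes ec 07 3d 58 e9 is 5 bytes ≤ B = 6; zero-pad to 6 bytes: K' = ec 07 3d 58 e9 00.
K' ⊕ ipad = da 31 0b 6e df 36.  K' ⊕ opad = b0 5b 61 04 b5 5c.
Inner input = (K'⊕ipad) ∥ m = da 31 0b 6e df 36 ∥ 8d.
Inner hash: sum = 218+49+11+110+223+54+141 = 806 → 03 26.
Outer input = (K'⊕opad) ∥ inner = b0 5b 61 04 b5 5c ∥ 03 26.
Outer hash (tag): sum = 176+91+97+4+181+92+3+38 = 682 → 02 aa.

02aa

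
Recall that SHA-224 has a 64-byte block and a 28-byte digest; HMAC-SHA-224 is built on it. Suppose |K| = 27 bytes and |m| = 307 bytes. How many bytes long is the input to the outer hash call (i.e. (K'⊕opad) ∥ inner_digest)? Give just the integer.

Key is 27 ≤ 64 bytes, zero-padded: |K'| = 64.
Outer input = (K'⊕opad) ∥ H(inner) → 64 + 28 = 92 bytes.

92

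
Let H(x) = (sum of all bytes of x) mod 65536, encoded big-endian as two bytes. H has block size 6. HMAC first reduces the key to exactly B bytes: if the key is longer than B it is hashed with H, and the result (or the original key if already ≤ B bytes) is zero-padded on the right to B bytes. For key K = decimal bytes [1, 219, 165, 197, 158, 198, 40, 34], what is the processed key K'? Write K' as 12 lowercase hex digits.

03f400000000

|K| = 8 > B = 6, so first hash the key.
H(K): sum = 1+219+165+197+158+198+40+34 = 1012 → 03 f4.
Zero-pad H(K) = 03 f4 to 6 bytes: K' = 03 f4 00 00 00 00.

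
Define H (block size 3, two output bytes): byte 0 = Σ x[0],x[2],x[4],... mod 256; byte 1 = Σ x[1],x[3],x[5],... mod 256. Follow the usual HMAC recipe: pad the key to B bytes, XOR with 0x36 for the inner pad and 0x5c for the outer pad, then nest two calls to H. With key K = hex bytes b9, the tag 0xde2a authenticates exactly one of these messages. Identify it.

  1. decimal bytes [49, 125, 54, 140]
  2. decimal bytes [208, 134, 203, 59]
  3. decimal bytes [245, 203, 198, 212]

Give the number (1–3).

Key hex bytes b9 is 1 byte ≤ B = 3; zero-pad to 3 bytes: K' = b9 00 00.
K' ⊕ ipad = 8f 36 36; K' ⊕ opad = e5 5c 5c.
m1: inner = H(8f 36 36 31 7d 36 8c) = ce 9d; tag = H(e5 5c 5c ce 9d) = de2a ← matches
m2: inner = H(8f 36 36 d0 86 cb 3b) = 86 d1; tag = H(e5 5c 5c 86 d1) = 12e2
m3: inner = H(8f 36 36 f5 cb c6 d4) = 64 f1; tag = H(e5 5c 5c 64 f1) = 32c0

1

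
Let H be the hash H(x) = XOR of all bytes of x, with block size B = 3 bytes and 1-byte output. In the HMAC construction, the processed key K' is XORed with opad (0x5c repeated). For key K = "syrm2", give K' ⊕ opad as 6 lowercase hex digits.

7b5c5c

Key "syrm2" = 73 79 72 6d 32 is 5 bytes > B = 3, so hash it first: H(key) = 27, then zero-pad to 3 bytes: K' = 27 00 00.
XOR each byte with 0x5c: 27⊕5c=7b, 00⊕5c=5c, 00⊕5c=5c.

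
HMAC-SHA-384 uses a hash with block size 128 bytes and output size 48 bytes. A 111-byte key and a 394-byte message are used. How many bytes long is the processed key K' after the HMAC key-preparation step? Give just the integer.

128

Key is 111 ≤ 128 bytes, zero-padded: |K'| = 128.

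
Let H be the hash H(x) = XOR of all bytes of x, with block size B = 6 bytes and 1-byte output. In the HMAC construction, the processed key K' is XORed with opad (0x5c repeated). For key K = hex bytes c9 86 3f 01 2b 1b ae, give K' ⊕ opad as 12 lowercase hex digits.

b35c5c5c5c5c

Key hex bytes c9 86 3f 01 2b 1b ae is 7 bytes > B = 6, so hash it first: H(key) = ef, then zero-pad to 6 bytes: K' = ef 00 00 00 00 00.
XOR each byte with 0x5c: ef⊕5c=b3, 00⊕5c=5c, 00⊕5c=5c, 00⊕5c=5c, 00⊕5c=5c, 00⊕5c=5c.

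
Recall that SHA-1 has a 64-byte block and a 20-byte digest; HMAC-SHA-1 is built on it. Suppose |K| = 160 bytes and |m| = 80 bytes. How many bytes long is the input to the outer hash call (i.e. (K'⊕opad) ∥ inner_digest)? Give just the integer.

84

Key is 160 > 64 bytes, so it is hashed to 20 bytes then zero-padded to 64: |K'| = 64.
Outer input = (K'⊕opad) ∥ H(inner) → 64 + 20 = 84 bytes.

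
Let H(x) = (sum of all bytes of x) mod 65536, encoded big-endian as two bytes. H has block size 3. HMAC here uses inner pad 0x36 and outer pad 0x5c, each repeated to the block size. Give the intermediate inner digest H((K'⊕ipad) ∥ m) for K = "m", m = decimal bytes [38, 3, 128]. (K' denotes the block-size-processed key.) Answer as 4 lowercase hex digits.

0170

Key "m" = 6d is 1 byte ≤ B = 3; zero-pad to 3 bytes: K' = 6d 00 00.
K' ⊕ ipad = 5b 36 36.
Inner input = 5b 36 36 ∥ 26 03 80.
Inner hash: sum = 91+54+54+38+3+128 = 368 → 01 70.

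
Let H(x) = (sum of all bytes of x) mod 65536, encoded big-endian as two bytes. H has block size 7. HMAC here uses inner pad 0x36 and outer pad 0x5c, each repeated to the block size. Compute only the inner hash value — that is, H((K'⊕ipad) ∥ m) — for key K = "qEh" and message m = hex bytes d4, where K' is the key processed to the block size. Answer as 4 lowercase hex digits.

Key "qEh" = 71 45 68 is 3 bytes ≤ B = 7; zero-pad to 7 bytes: K' = 71 45 68 00 00 00 00.
K' ⊕ ipad = 47 73 5e 36 36 36 36.
Inner input = 47 73 5e 36 36 36 36 ∥ d4.
Inner hash: sum = 71+115+94+54+54+54+54+212 = 708 → 02 c4.

02c4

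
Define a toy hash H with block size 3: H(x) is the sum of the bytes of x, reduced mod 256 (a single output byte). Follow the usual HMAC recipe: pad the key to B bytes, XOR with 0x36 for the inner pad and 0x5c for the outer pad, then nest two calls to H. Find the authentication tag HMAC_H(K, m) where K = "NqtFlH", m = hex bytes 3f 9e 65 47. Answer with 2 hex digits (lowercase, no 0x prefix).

39

Key "NqtFlH" = 4e 71 74 46 6c 48 is 6 bytes > B = 3, so hash it first: H(key) = 2d, then zero-pad to 3 bytes: K' = 2d 00 00.
K' ⊕ ipad = 1b 36 36.  K' ⊕ opad = 71 5c 5c.
Inner input = (K'⊕ipad) ∥ m = 1b 36 36 ∥ 3f 9e 65 47.
Inner hash: sum = 27+54+54+63+158+101+71 = 528; mod 256 = 16 → 10.
Outer input = (K'⊕opad) ∥ inner = 71 5c 5c ∥ 10.
Outer hash (tag): sum = 113+92+92+16 = 313; mod 256 = 57 → 39.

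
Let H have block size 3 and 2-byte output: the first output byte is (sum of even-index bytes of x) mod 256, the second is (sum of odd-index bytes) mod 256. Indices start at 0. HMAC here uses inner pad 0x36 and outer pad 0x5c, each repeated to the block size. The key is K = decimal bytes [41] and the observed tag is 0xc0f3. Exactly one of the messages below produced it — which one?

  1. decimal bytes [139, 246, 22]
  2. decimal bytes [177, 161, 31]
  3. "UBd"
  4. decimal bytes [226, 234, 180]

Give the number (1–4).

Key decimal bytes [41] = 29 is 1 byte ≤ B = 3; zero-pad to 3 bytes: K' = 29 00 00.
K' ⊕ ipad = 1f 36 36; K' ⊕ opad = 75 5c 5c.
m1: inner = H(1f 36 36 8b f6 16) = 4b d7; tag = H(75 5c 5c 4b d7) = a8a7
m2: inner = H(1f 36 36 b1 a1 1f) = f6 06; tag = H(75 5c 5c f6 06) = d752
m3: inner = H(1f 36 36 55 42 64) = 97 ef; tag = H(75 5c 5c 97 ef) = c0f3 ← matches
m4: inner = H(1f 36 36 e2 ea b4) = 3f cc; tag = H(75 5c 5c 3f cc) = 9d9b

3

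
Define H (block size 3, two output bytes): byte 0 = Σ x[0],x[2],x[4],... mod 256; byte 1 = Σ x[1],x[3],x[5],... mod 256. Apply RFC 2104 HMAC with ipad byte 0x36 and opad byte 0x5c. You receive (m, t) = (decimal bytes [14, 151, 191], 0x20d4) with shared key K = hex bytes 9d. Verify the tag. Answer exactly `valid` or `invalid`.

valid

Key hex bytes 9d is 1 byte ≤ B = 3; zero-pad to 3 bytes: K' = 9d 00 00.
K' ⊕ ipad = ab 36 36; K' ⊕ opad = c1 5c 5c.
Inner hash: even-index sum = 376 mod 256 = 120; odd-index sum = 259 mod 256 = 3 → 78 03.
Outer hash (recomputed tag): even-index sum = 288 mod 256 = 32; odd-index sum = 212 mod 256 = 212 → 20 d4.
Recomputed tag = 20d4; claimed = 20d4 → match.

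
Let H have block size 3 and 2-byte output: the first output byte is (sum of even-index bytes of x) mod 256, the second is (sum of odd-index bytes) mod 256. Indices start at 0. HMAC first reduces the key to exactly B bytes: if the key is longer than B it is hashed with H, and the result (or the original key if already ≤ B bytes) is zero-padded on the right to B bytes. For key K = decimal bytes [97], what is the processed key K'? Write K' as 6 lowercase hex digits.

Key decimal bytes [97] = 61 is 1 byte ≤ B = 3; zero-pad to 3 bytes: K' = 61 00 00.

610000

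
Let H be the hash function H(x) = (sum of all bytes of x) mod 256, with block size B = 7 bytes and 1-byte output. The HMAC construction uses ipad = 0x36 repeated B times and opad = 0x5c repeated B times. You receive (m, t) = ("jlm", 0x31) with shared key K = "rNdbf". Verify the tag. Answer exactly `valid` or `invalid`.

invalid

Key "rNdbf" = 72 4e 64 62 66 is 5 bytes ≤ B = 7; zero-pad to 7 bytes: K' = 72 4e 64 62 66 00 00.
K' ⊕ ipad = 44 78 52 54 50 36 36; K' ⊕ opad = 2e 12 38 3e 3a 5c 5c.
Inner hash: sum = 68+120+82+84+80+54+54+106+108+109 = 865; mod 256 = 97 → 61.
Outer hash (recomputed tag): sum = 46+18+56+62+58+92+92+97 = 521; mod 256 = 9 → 09.
Recomputed tag = 09; claimed = 31 → mismatch.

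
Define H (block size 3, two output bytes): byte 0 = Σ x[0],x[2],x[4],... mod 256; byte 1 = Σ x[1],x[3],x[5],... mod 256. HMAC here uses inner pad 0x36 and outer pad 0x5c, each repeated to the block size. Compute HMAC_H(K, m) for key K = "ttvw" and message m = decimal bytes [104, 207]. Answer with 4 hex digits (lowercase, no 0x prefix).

Key "ttvw" = 74 74 76 77 is 4 bytes > B = 3, so hash it first: H(key) = ea eb, then zero-pad to 3 bytes: K' = ea eb 00.
K' ⊕ ipad = dc dd 36.  K' ⊕ opad = b6 b7 5c.
Inner input = (K'⊕ipad) ∥ m = dc dd 36 ∥ 68 cf.
Inner hash: even-index sum = 481 mod 256 = 225; odd-index sum = 325 mod 256 = 69 → e1 45.
Outer input = (K'⊕opad) ∥ inner = b6 b7 5c ∥ e1 45.
Outer hash (tag): even-index sum = 343 mod 256 = 87; odd-index sum = 408 mod 256 = 152 → 57 98.

5798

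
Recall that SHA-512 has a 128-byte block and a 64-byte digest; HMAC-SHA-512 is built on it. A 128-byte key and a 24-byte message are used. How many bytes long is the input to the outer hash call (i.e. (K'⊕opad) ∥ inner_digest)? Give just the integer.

192

Key is 128 ≤ 128 bytes, zero-padded: |K'| = 128.
Outer input = (K'⊕opad) ∥ H(inner) → 128 + 64 = 192 bytes.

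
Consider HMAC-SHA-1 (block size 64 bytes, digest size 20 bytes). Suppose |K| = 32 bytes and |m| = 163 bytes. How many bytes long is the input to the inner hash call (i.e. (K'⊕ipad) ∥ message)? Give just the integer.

Key is 32 ≤ 64 bytes, zero-padded: |K'| = 64.
Inner input = (K'⊕ipad) ∥ m → 64 + 163 = 227 bytes.

227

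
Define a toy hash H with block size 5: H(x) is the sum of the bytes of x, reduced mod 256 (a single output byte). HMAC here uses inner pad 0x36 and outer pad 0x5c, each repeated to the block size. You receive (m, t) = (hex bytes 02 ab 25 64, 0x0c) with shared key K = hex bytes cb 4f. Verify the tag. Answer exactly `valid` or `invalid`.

valid

Key hex bytes cb 4f is 2 bytes ≤ B = 5; zero-pad to 5 bytes: K' = cb 4f 00 00 00.
K' ⊕ ipad = fd 79 36 36 36; K' ⊕ opad = 97 13 5c 5c 5c.
Inner hash: sum = 253+121+54+54+54+2+171+37+100 = 846; mod 256 = 78 → 4e.
Outer hash (recomputed tag): sum = 151+19+92+92+92+78 = 524; mod 256 = 12 → 0c.
Recomputed tag = 0c; claimed = 0c → match.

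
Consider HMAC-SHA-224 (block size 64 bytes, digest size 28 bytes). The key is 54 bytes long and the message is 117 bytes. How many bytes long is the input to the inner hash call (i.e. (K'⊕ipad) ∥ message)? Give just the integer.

181

Key is 54 ≤ 64 bytes, zero-padded: |K'| = 64.
Inner input = (K'⊕ipad) ∥ m → 64 + 117 = 181 bytes.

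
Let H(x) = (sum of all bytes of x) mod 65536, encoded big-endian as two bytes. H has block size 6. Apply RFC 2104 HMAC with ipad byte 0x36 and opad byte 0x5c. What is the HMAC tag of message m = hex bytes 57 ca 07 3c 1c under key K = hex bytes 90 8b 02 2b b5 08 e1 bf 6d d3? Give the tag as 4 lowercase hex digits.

02e1

Key hex bytes 90 8b 02 2b b5 08 e1 bf 6d d3 is 10 bytes > B = 6, so hash it first: H(key) = 04 e5, then zero-pad to 6 bytes: K' = 04 e5 00 00 00 00.
K' ⊕ ipad = 32 d3 36 36 36 36.  K' ⊕ opad = 58 b9 5c 5c 5c 5c.
Inner input = (K'⊕ipad) ∥ m = 32 d3 36 36 36 36 ∥ 57 ca 07 3c 1c.
Inner hash: sum = 50+211+54+54+54+54+87+202+7+60+28 = 861 → 03 5d.
Outer input = (K'⊕opad) ∥ inner = 58 b9 5c 5c 5c 5c ∥ 03 5d.
Outer hash (tag): sum = 88+185+92+92+92+92+3+93 = 737 → 02 e1.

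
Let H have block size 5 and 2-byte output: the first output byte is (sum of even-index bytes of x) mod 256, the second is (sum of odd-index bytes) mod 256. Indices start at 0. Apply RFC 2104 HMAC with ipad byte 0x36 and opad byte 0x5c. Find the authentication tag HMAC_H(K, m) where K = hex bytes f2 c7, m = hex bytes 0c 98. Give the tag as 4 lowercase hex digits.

99bf

Key hex bytes f2 c7 is 2 bytes ≤ B = 5; zero-pad to 5 bytes: K' = f2 c7 00 00 00.
K' ⊕ ipad = c4 f1 36 36 36.  K' ⊕ opad = ae 9b 5c 5c 5c.
Inner input = (K'⊕ipad) ∥ m = c4 f1 36 36 36 ∥ 0c 98.
Inner hash: even-index sum = 456 mod 256 = 200; odd-index sum = 307 mod 256 = 51 → c8 33.
Outer input = (K'⊕opad) ∥ inner = ae 9b 5c 5c 5c ∥ c8 33.
Outer hash (tag): even-index sum = 409 mod 256 = 153; odd-index sum = 447 mod 256 = 191 → 99 bf.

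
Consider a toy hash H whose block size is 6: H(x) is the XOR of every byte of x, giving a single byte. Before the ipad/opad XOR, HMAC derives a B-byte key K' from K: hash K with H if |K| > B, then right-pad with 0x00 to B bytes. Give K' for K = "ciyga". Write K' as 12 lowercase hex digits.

636979676100

Key "ciyga" = 63 69 79 67 61 is 5 bytes ≤ B = 6; zero-pad to 6 bytes: K' = 63 69 79 67 61 00.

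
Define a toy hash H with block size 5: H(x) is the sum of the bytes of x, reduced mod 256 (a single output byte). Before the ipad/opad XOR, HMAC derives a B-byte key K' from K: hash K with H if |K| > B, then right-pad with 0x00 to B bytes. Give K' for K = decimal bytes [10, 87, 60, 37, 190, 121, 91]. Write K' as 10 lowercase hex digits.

5400000000

|K| = 7 > B = 5, so first hash the key.
H(K): sum = 10+87+60+37+190+121+91 = 596; mod 256 = 84 → 54.
Zero-pad H(K) = 54 to 5 bytes: K' = 54 00 00 00 00.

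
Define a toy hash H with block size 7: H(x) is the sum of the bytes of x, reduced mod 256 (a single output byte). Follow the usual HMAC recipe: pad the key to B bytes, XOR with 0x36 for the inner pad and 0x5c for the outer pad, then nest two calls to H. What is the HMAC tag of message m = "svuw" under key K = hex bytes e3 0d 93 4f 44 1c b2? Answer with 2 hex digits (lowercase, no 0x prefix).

5b

Key hex bytes e3 0d 93 4f 44 1c b2 is exactly B = 7 bytes: K' = e3 0d 93 4f 44 1c b2.
K' ⊕ ipad = d5 3b a5 79 72 2a 84.  K' ⊕ opad = bf 51 cf 13 18 40 ee.
Inner input = (K'⊕ipad) ∥ m = d5 3b a5 79 72 2a 84 ∥ 73 76 75 77.
Inner hash: sum = 213+59+165+121+114+42+132+115+118+117+119 = 1315; mod 256 = 35 → 23.
Outer input = (K'⊕opad) ∥ inner = bf 51 cf 13 18 40 ee ∥ 23.
Outer hash (tag): sum = 191+81+207+19+24+64+238+35 = 859; mod 256 = 91 → 5b.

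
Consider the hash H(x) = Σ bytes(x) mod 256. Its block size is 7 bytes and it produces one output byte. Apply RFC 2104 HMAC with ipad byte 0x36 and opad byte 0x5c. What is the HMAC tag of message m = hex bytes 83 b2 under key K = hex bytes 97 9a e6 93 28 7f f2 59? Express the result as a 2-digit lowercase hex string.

0b

Key hex bytes 97 9a e6 93 28 7f f2 59 is 8 bytes > B = 7, so hash it first: H(key) = 9c, then zero-pad to 7 bytes: K' = 9c 00 00 00 00 00 00.
K' ⊕ ipad = aa 36 36 36 36 36 36.  K' ⊕ opad = c0 5c 5c 5c 5c 5c 5c.
Inner input = (K'⊕ipad) ∥ m = aa 36 36 36 36 36 36 ∥ 83 b2.
Inner hash: sum = 170+54+54+54+54+54+54+131+178 = 803; mod 256 = 35 → 23.
Outer input = (K'⊕opad) ∥ inner = c0 5c 5c 5c 5c 5c 5c ∥ 23.
Outer hash (tag): sum = 192+92+92+92+92+92+92+35 = 779; mod 256 = 11 → 0b.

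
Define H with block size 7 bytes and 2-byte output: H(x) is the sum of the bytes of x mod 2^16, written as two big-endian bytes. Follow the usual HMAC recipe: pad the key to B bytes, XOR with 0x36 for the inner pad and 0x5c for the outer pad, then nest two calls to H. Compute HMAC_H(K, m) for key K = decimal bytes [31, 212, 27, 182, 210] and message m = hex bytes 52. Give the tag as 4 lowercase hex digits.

Key decimal bytes [31, 212, 27, 182, 210] = 1f d4 1b b6 d2 is 5 bytes ≤ B = 7; zero-pad to 7 bytes: K' = 1f d4 1b b6 d2 00 00.
K' ⊕ ipad = 29 e2 2d 80 e4 36 36.  K' ⊕ opad = 43 88 47 ea 8e 5c 5c.
Inner input = (K'⊕ipad) ∥ m = 29 e2 2d 80 e4 36 36 ∥ 52.
Inner hash: sum = 41+226+45+128+228+54+54+82 = 858 → 03 5a.
Outer input = (K'⊕opad) ∥ inner = 43 88 47 ea 8e 5c 5c ∥ 03 5a.
Outer hash (tag): sum = 67+136+71+234+142+92+92+3+90 = 927 → 03 9f.

039f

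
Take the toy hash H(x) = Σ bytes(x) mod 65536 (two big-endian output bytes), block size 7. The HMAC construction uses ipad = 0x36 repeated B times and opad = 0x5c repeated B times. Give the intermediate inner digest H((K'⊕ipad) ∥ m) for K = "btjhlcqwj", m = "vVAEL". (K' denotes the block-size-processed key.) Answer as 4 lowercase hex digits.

Key "btjhlcqwj" = 62 74 6a 68 6c 63 71 77 6a is 9 bytes > B = 7, so hash it first: H(key) = 03 c9, then zero-pad to 7 bytes: K' = 03 c9 00 00 00 00 00.
K' ⊕ ipad = 35 ff 36 36 36 36 36.
Inner input = 35 ff 36 36 36 36 36 ∥ 76 56 41 45 4c.
Inner hash: sum = 53+255+54+54+54+54+54+118+86+65+69+76 = 992 → 03 e0.

03e0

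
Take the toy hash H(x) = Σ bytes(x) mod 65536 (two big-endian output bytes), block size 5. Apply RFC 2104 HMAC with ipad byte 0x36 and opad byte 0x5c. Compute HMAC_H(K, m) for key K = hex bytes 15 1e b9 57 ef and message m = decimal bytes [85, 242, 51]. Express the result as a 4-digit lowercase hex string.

02bf

Key hex bytes 15 1e b9 57 ef is exactly B = 5 bytes: K' = 15 1e b9 57 ef.
K' ⊕ ipad = 23 28 8f 61 d9.  K' ⊕ opad = 49 42 e5 0b b3.
Inner input = (K'⊕ipad) ∥ m = 23 28 8f 61 d9 ∥ 55 f2 33.
Inner hash: sum = 35+40+143+97+217+85+242+51 = 910 → 03 8e.
Outer input = (K'⊕opad) ∥ inner = 49 42 e5 0b b3 ∥ 03 8e.
Outer hash (tag): sum = 73+66+229+11+179+3+142 = 703 → 02 bf.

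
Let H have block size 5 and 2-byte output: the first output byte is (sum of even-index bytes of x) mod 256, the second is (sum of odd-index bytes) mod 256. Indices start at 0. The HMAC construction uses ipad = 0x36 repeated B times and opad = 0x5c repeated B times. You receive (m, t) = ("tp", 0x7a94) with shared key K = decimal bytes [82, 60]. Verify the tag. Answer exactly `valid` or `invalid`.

Key decimal bytes [82, 60] = 52 3c is 2 bytes ≤ B = 5; zero-pad to 5 bytes: K' = 52 3c 00 00 00.
K' ⊕ ipad = 64 0a 36 36 36; K' ⊕ opad = 0e 60 5c 5c 5c.
Inner hash: even-index sum = 320 mod 256 = 64; odd-index sum = 180 mod 256 = 180 → 40 b4.
Outer hash (recomputed tag): even-index sum = 378 mod 256 = 122; odd-index sum = 252 mod 256 = 252 → 7a fc.
Recomputed tag = 7afc; claimed = 7a94 → mismatch.

invalid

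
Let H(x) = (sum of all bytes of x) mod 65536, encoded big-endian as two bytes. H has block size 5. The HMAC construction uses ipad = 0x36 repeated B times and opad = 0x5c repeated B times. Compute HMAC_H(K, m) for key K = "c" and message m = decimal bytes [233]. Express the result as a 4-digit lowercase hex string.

01c7

Key "c" = 63 is 1 byte ≤ B = 5; zero-pad to 5 bytes: K' = 63 00 00 00 00.
K' ⊕ ipad = 55 36 36 36 36.  K' ⊕ opad = 3f 5c 5c 5c 5c.
Inner input = (K'⊕ipad) ∥ m = 55 36 36 36 36 ∥ e9.
Inner hash: sum = 85+54+54+54+54+233 = 534 → 02 16.
Outer input = (K'⊕opad) ∥ inner = 3f 5c 5c 5c 5c ∥ 02 16.
Outer hash (tag): sum = 63+92+92+92+92+2+22 = 455 → 01 c7.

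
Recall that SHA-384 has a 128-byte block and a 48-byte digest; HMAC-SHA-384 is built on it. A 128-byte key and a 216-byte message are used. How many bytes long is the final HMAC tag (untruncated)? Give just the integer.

The tag is one SHA-384 digest: 48 bytes.

48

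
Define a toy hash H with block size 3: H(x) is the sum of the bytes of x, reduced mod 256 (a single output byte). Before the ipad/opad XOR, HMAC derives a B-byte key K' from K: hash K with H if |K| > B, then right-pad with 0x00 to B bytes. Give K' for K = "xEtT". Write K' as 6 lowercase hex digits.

|K| = 4 > B = 3, so first hash the key.
H(K): sum = 120+69+116+84 = 389; mod 256 = 133 → 85.
Zero-pad H(K) = 85 to 3 bytes: K' = 85 00 00.

850000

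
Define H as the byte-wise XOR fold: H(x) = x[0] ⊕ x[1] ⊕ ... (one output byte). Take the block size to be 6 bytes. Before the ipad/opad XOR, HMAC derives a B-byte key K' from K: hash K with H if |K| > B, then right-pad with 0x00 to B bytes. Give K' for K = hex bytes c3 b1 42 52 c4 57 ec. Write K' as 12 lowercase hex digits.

|K| = 7 > B = 6, so first hash the key.
H(K): XOR c3⊕b1⊕42⊕52⊕c4⊕57⊕ec = 1d.
Zero-pad H(K) = 1d to 6 bytes: K' = 1d 00 00 00 00 00.

1d0000000000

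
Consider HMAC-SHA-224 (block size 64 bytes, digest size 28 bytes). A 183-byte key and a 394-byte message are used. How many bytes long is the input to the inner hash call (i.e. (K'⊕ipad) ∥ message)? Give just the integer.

Key is 183 > 64 bytes, so it is hashed to 28 bytes then zero-padded to 64: |K'| = 64.
Inner input = (K'⊕ipad) ∥ m → 64 + 394 = 458 bytes.

458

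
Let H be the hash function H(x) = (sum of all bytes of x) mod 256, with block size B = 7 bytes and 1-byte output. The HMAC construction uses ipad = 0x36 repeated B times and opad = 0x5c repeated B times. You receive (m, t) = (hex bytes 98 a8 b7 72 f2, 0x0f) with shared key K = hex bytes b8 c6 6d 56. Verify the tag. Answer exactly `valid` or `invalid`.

Key hex bytes b8 c6 6d 56 is 4 bytes ≤ B = 7; zero-pad to 7 bytes: K' = b8 c6 6d 56 00 00 00.
K' ⊕ ipad = 8e f0 5b 60 36 36 36; K' ⊕ opad = e4 9a 31 0a 5c 5c 5c.
Inner hash: sum = 142+240+91+96+54+54+54+152+168+183+114+242 = 1590; mod 256 = 54 → 36.
Outer hash (recomputed tag): sum = 228+154+49+10+92+92+92+54 = 771; mod 256 = 3 → 03.
Recomputed tag = 03; claimed = 0f → mismatch.

invalid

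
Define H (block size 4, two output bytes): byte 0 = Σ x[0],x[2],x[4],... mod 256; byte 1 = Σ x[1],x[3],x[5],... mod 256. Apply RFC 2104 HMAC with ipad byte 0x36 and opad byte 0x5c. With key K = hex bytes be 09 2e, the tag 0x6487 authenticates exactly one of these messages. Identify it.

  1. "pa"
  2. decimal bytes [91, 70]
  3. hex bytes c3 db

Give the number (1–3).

Key hex bytes be 09 2e is 3 bytes ≤ B = 4; zero-pad to 4 bytes: K' = be 09 2e 00.
K' ⊕ ipad = 88 3f 18 36; K' ⊕ opad = e2 55 72 5c.
m1: inner = H(88 3f 18 36 70 61) = 10 d6; tag = H(e2 55 72 5c 10 d6) = 6487 ← matches
m2: inner = H(88 3f 18 36 5b 46) = fb bb; tag = H(e2 55 72 5c fb bb) = 4f6c
m3: inner = H(88 3f 18 36 c3 db) = 63 50; tag = H(e2 55 72 5c 63 50) = b701

1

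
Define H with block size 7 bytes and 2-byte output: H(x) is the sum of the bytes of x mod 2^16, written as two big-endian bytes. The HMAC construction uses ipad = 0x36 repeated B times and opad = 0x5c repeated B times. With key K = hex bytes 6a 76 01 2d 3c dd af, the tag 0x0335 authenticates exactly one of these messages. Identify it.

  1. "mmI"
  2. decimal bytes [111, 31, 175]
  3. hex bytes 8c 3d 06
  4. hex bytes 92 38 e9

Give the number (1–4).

4

Key hex bytes 6a 76 01 2d 3c dd af is exactly B = 7 bytes: K' = 6a 76 01 2d 3c dd af.
K' ⊕ ipad = 5c 40 37 1b 0a eb 99; K' ⊕ opad = 36 2a 5d 71 60 81 f3.
m1: inner = H(5c 40 37 1b 0a eb 99 6d 6d 49) = 03 9f; tag = H(36 2a 5d 71 60 81 f3 03 9f) = 03a4
m2: inner = H(5c 40 37 1b 0a eb 99 6f 1f af) = 03 b9; tag = H(36 2a 5d 71 60 81 f3 03 b9) = 03be
m3: inner = H(5c 40 37 1b 0a eb 99 8c 3d 06) = 03 4b; tag = H(36 2a 5d 71 60 81 f3 03 4b) = 0350
m4: inner = H(5c 40 37 1b 0a eb 99 92 38 e9) = 04 2f; tag = H(36 2a 5d 71 60 81 f3 04 2f) = 0335 ← matches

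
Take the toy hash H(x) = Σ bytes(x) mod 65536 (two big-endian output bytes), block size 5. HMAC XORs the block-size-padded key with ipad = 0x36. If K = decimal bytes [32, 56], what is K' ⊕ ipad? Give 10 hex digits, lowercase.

Key decimal bytes [32, 56] = 20 38 is 2 bytes ≤ B = 5; zero-pad to 5 bytes: K' = 20 38 00 00 00.
XOR each byte with 0x36: 20⊕36=16, 38⊕36=0e, 00⊕36=36, 00⊕36=36, 00⊕36=36.

160e363636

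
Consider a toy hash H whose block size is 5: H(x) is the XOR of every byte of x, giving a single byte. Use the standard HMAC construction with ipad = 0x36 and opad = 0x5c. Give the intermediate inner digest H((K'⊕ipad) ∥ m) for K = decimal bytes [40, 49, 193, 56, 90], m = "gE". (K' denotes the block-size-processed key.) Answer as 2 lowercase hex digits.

ae

Key decimal bytes [40, 49, 193, 56, 90] = 28 31 c1 38 5a is exactly B = 5 bytes: K' = 28 31 c1 38 5a.
K' ⊕ ipad = 1e 07 f7 0e 6c.
Inner input = 1e 07 f7 0e 6c ∥ 67 45.
Inner hash: XOR 1e⊕07⊕f7⊕0e⊕6c⊕67⊕45 = ae.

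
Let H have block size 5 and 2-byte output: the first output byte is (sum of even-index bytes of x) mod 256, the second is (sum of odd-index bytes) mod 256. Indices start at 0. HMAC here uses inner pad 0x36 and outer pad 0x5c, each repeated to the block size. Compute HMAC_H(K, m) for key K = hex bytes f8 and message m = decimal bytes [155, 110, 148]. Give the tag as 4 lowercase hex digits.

Key hex bytes f8 is 1 byte ≤ B = 5; zero-pad to 5 bytes: K' = f8 00 00 00 00.
K' ⊕ ipad = ce 36 36 36 36.  K' ⊕ opad = a4 5c 5c 5c 5c.
Inner input = (K'⊕ipad) ∥ m = ce 36 36 36 36 ∥ 9b 6e 94.
Inner hash: even-index sum = 424 mod 256 = 168; odd-index sum = 411 mod 256 = 155 → a8 9b.
Outer input = (K'⊕opad) ∥ inner = a4 5c 5c 5c 5c ∥ a8 9b.
Outer hash (tag): even-index sum = 503 mod 256 = 247; odd-index sum = 352 mod 256 = 96 → f7 60.

f760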